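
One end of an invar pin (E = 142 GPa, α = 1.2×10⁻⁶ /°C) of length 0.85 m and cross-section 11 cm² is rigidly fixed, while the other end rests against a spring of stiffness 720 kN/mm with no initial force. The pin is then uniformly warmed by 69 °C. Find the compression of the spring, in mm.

The unrestrained thermal change is αΔT L = 1.2×10⁻⁶ × 69 × 850 = 0.07038 mm.
With a force P in the spring, the elastic change of the pin is PL/(AE) and that of the spring is P/k; compatibility requires their sum to equal δ_free.
P [ L/(AE) + 1/k ] = δ_free → P [ 850/(1100×142×10³) + 1/(720×10³) ] = 0.07038.
P = 0.07038 / 6.831×10⁻⁶ = 10300 N.
Spring compression = P/k = 10300/(720×10³) = 0.01431 mm.

δ ≈ 0.0143 mm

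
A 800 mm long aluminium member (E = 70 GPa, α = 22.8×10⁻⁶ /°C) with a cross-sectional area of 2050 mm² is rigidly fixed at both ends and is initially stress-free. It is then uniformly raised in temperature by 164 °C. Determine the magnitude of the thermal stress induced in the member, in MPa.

σ ≈ 262 MPa (compressive)

Because both ends are immovable the net strain is zero, and the suppressed thermal strain is αΔT = 22.8×10⁻⁶ × 164 = 3739.2×10⁻⁶.
σ = EαΔT = 70×10³ × 22.8×10⁻⁶ × 164 = 261.7 MPa (compressive; the member is trying to expand).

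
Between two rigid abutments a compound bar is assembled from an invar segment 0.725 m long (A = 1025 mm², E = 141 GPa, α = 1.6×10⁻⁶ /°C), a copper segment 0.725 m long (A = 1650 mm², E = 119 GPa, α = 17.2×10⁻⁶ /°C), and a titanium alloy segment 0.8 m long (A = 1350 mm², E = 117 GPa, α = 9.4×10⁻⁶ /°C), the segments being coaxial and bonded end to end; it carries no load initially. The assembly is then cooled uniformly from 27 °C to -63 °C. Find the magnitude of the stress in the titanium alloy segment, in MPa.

If the supports were absent, the total length change would be Σ αᵢΔT Lᵢ = 1.6×10⁻⁶×90×725 + 17.2×10⁻⁶×90×725 + 9.4×10⁻⁶×90×800 = 1.903 mm.
The rigid supports impose zero overall length change; the single axial force P common to all segments must satisfy P Σ Lᵢ/(AᵢEᵢ) = δ_free.
The series flexibility is Σ Lᵢ/(AᵢEᵢ) = 725/(1025×141×10³) + 725/(1650×119×10³) + 800/(1350×117×10³) = 1.377×10⁻⁵ mm/N.
Hence P = δ_free / Σ(L/AE) = 1.903/1.377×10⁻⁵ = 138.2 kN (tensile).
σ_{titanium alloy} = P / A = 138200 / 1350 = 102.4 MPa.

σ ≈ 102 MPa (tensile)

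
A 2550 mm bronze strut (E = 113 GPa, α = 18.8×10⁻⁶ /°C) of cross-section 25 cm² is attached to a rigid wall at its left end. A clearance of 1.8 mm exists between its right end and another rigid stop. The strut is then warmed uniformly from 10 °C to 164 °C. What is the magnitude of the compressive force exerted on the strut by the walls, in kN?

P ≈ 618 kN

Unrestrained expansion: δ_free = αΔT L = 18.8×10⁻⁶ × 154 × 2550 = 7.383 mm.
After closing the 1.8 mm clearance, 7.383 − 1.8 = 5.583 mm of expansion remains to be suppressed by the wall.
That suppressed elongation corresponds to σ = E·Δ/L = 113×10³ × 5.583/2550 = 247.4 MPa.
Force on the wall = σA = 247.4 × 2500 mm² = 618.5 kN.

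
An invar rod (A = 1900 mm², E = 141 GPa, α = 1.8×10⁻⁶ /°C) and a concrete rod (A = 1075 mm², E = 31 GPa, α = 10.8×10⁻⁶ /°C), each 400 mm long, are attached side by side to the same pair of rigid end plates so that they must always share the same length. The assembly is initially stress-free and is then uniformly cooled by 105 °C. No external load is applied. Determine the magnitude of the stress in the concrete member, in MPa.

σ ≈ 26.1 MPa (tensile)

The concrete has the larger α, so on cooling it would change length more than the invar if both were free. The rigid plates force a common final length, so the concrete is put into tension and the invar into compression, with equal and opposite forces P (no external load).
Setting the final lengths equal and cancelling L: (α₁ − α₂)ΔT = P/(A₁E₁) + P/(A₂E₂).
|α₁ − α₂|·ΔT = 9×10⁻⁶ × 105 = 0.000945.
1/(A₁E₁) + 1/(A₂E₂) = 1/(1900×141×10³) + 1/(1075×31×10³) = 3.374×10⁻⁸ N⁻¹.
P = 0.000945 / 3.374×10⁻⁸ = 28010 N = 28.01 kN.
σ_{concrete} = P/A₂ = 28010/1075 = 26.05 MPa, tensile.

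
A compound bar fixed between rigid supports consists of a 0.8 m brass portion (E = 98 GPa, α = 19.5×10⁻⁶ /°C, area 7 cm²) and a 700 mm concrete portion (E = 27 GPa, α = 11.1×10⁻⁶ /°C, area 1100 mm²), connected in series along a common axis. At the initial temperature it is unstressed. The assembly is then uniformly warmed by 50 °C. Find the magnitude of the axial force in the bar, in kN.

With the walls removed the bar would change length by δ_free = Σ αᵢΔT Lᵢ = 19.5×10⁻⁶×50×800 + 11.1×10⁻⁶×50×700 = 1.168 mm.
The rigid supports impose zero overall length change; the single axial force P common to all segments must satisfy P Σ Lᵢ/(AᵢEᵢ) = δ_free.
The series flexibility is Σ Lᵢ/(AᵢEᵢ) = 800/(700×98×10³) + 700/(1100×27×10³) = 3.523×10⁻⁵ mm/N.
Hence P = δ_free / Σ(L/AE) = 1.168/3.523×10⁻⁵ = 33.17 kN (compressive).

P ≈ 33.2 kN (compressive)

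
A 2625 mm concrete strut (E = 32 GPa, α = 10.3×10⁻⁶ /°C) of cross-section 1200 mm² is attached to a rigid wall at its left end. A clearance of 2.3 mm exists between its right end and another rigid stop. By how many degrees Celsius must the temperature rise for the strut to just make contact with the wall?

The gap closes when αΔT L = 2.3 mm, since the strut is still unstressed at that instant.
So ΔT = g/(αL) = 2.3/(10.3×10⁻⁶ × 2625) = 85.07 °C.

ΔT ≈ 85.1 °C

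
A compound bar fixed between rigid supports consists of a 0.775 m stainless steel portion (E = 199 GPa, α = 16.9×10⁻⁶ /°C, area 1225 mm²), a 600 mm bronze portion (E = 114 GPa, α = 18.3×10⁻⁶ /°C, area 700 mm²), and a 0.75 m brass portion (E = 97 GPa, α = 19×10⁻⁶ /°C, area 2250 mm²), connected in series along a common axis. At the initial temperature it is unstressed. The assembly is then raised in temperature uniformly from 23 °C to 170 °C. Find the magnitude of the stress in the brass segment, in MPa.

Free thermal expansion of the whole bar: Σ αᵢΔT Lᵢ = 16.9×10⁻⁶×147×775 + 18.3×10⁻⁶×147×600 + 19×10⁻⁶×147×750 = 5.634 mm.
Since the ends are fixed, an axial force P builds up, equal in every segment, with P · Σ Lᵢ/(AᵢEᵢ) = δ_free.
Σ Lᵢ/(AᵢEᵢ) = 775/(1225×199×10³) + 600/(700×114×10³) + 750/(2250×97×10³) = 1.413×10⁻⁵ mm/N.
So P = 5.634 / 1.413×10⁻⁵ = 398.6 kN, compressive.
σ_{brass} = P / A = 398600 / 2250 = 177.2 MPa.

σ ≈ 177 MPa (compressive)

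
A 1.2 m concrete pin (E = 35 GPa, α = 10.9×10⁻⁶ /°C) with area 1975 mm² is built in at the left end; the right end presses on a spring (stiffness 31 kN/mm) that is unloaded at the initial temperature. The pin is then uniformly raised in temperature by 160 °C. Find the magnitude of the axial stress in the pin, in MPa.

σ ≈ 21.4 MPa (compressive)

If the spring were absent the pin would lengthen by αΔT L = 10.9×10⁻⁶ × 160 × 1200 = 2.093 mm.
Let P be the compressive force at the spring. The pin shortens elastically by PL/(AE) and the spring compresses by P/k; together these equal δ_free.
P [ L/(AE) + 1/k ] = δ_free → P [ 1200/(1975×35×10³) + 1/(31×10³) ] = 2.093.
P = 2.093 / 4.962×10⁻⁵ = 42180 N.
σ = P/A = 42180/1975 = 21.36 MPa.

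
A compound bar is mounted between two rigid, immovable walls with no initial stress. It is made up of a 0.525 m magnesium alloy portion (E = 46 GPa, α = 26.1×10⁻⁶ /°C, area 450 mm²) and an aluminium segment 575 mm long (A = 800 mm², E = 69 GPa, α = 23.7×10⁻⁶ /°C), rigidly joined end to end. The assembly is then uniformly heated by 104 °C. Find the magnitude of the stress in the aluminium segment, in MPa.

σ ≈ 99.3 MPa (compressive)

Free thermal expansion of the whole bar: Σ αᵢΔT Lᵢ = 26.1×10⁻⁶×104×525 + 23.7×10⁻⁶×104×575 = 2.842 mm.
The rigid supports impose zero overall length change; the single axial force P common to all segments must satisfy P Σ Lᵢ/(AᵢEᵢ) = δ_free.
Σ Lᵢ/(AᵢEᵢ) = 525/(450×46×10³) + 575/(800×69×10³) = 3.578×10⁻⁵ mm/N.
So P = 2.842 / 3.578×10⁻⁵ = 79.44 kN, compressive.
σ_{aluminium} = P / A = 79440 / 800 = 99.3 MPa.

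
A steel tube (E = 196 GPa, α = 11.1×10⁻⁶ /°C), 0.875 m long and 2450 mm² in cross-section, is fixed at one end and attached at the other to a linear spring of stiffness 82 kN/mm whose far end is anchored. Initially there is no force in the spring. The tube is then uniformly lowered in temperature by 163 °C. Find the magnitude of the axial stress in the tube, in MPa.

σ ≈ 46.1 MPa (tensile)

If the spring were absent the tube would shorten by αΔT L = 11.1×10⁻⁶ × 163 × 875 = 1.583 mm.
With a force P in the spring, the elastic change of the tube is PL/(AE) and that of the spring is P/k; compatibility requires their sum to equal δ_free.
So P = δ_free / [L/(AE) + 1/k] = 1.583 / [ 875/(2450×196×10³) + 1/(82×10³) ].
P = 1.583 / 1.402×10⁻⁵ = 112900 N.
σ = P/A = 112900/2450 = 46.1 MPa.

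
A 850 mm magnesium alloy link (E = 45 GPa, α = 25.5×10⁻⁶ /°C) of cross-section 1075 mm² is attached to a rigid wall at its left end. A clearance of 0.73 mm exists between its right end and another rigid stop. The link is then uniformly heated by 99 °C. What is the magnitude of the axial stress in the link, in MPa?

Unrestrained expansion: δ_free = αΔT L = 25.5×10⁻⁶ × 99 × 850 = 2.146 mm.
The gap closes (δ_free > 0.73 mm) and the wall then resists a further 2.146 − 0.73 = 1.416 mm of expansion.
That suppressed elongation corresponds to σ = E·Δ/L = 45×10³ × 1.416/850 = 74.96 MPa.

σ ≈ 75 MPa (compressive)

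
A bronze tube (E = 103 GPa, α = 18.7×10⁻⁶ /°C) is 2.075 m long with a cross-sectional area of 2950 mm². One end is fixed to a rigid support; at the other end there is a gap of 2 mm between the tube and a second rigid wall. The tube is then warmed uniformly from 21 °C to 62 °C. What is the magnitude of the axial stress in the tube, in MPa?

Unrestrained expansion: δ_free = αΔT L = 18.7×10⁻⁶ × 41 × 2075 = 1.591 mm.
This is smaller than the 2 mm clearance, so the tube expands freely without reaching the stop — the stress is zero.

σ ≈ 0 MPa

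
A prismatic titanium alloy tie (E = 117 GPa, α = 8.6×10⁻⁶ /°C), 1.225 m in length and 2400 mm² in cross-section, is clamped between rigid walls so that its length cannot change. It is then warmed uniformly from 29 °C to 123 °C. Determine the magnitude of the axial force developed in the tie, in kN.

Full restraint means ε = 0, so the stress is σ = EαΔT = 117×10³ × 8.6×10⁻⁶ × 94 = 94.58 MPa.
Then P = σA = 94.58 × 2400 mm² = 227 kN, compressive.

P ≈ 227 kN (compressive)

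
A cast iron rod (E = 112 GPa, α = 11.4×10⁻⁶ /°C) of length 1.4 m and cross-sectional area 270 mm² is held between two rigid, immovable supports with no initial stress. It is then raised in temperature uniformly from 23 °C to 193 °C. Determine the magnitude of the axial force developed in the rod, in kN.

Full restraint means ε = 0, so the stress is σ = EαΔT = 112×10³ × 11.4×10⁻⁶ × 170 = 217.1 MPa.
Axial force P = σA = 217.1 × 270 = 58610 N = 58.61 kN, compressive.

P ≈ 58.6 kN (compressive)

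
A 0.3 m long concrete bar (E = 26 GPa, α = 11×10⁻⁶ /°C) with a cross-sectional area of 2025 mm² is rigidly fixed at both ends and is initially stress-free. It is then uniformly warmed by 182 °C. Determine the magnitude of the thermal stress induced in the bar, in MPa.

Because both ends are immovable the net strain is zero, and the suppressed thermal strain is αΔT = 11×10⁻⁶ × 182 = 2002×10⁻⁶.
The stress required to suppress this strain is σ = Eε = 26×10³ × 2002×10⁻⁶ = 52.05 MPa, compressive since the bar is trying to expand.

σ ≈ 52.1 MPa (compressive)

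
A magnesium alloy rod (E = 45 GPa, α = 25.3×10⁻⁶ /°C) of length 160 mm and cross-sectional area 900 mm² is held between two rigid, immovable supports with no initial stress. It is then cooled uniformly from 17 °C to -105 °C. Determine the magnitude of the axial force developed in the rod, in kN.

The ends cannot move, so σ = EαΔT = 45×10³ × 25.3×10⁻⁶ × 122 = 138.9 MPa.
P = AEαΔT = 900 × 45×10³ × 25.3×10⁻⁶ × 122 = 125 kN (tensile).

P ≈ 125 kN (tensile)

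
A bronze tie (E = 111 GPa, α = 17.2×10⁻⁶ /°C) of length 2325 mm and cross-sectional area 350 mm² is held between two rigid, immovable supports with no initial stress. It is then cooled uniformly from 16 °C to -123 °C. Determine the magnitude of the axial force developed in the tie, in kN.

With zero net strain, σ = E·αΔT = 111 GPa × 17.2×10⁻⁶ × 139 = 265.4 MPa.
Axial force P = σA = 265.4 × 350 = 92880 N = 92.88 kN, tensile.

P ≈ 92.9 kN (tensile)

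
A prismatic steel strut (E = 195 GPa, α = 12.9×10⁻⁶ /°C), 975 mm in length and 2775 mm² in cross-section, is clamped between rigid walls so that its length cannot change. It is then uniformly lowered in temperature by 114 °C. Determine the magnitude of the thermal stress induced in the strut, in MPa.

σ ≈ 287 MPa (tensile)

The supports are rigid, so the total axial strain is zero. The restrained thermal strain is ε = αΔT = 12.9×10⁻⁶ × 114 = 1470.6×10⁻⁶.
σ = EαΔT = 195×10³ × 12.9×10⁻⁶ × 114 = 286.8 MPa (tensile; the strut is trying to contract).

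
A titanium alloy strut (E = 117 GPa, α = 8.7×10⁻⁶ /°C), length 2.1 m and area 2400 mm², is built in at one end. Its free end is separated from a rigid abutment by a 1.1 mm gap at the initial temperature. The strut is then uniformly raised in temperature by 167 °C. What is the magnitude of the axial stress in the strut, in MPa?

σ ≈ 109 MPa (compressive)

Unrestrained expansion: δ_free = αΔT L = 8.7×10⁻⁶ × 167 × 2100 = 3.051 mm.
The gap closes (δ_free > 1.1 mm) and the wall then resists a further 3.051 − 1.1 = 1.951 mm of expansion.
So σ = E(δ_free − g)/L = 117×10³ × 1.951/2100 = 108.7 MPa.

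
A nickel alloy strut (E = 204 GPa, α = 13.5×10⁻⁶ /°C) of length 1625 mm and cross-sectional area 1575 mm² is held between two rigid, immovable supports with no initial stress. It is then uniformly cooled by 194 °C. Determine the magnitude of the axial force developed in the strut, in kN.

Full restraint means ε = 0, so the stress is σ = EαΔT = 204×10³ × 13.5×10⁻⁶ × 194 = 534.3 MPa.
Axial force P = σA = 534.3 × 1575 = 841500 N = 841.5 kN, tensile.

P ≈ 841 kN (tensile)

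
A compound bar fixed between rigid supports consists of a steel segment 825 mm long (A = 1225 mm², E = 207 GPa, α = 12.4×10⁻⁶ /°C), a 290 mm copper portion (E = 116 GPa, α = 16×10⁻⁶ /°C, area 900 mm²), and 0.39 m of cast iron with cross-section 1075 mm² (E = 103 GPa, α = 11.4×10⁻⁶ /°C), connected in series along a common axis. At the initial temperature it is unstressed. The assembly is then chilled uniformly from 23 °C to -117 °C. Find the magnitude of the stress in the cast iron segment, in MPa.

If the supports were absent, the total length change would be Σ αᵢΔT Lᵢ = 12.4×10⁻⁶×140×825 + 16×10⁻⁶×140×290 + 11.4×10⁻⁶×140×390 = 2.704 mm.
The walls prevent any net length change, so an axial force P (same in every segment) develops. Compatibility: P · Σ Lᵢ/(AᵢEᵢ) = δ_free.
The series flexibility is Σ Lᵢ/(AᵢEᵢ) = 825/(1225×207×10³) + 290/(900×116×10³) + 390/(1075×103×10³) = 9.553×10⁻⁶ mm/N.
So P = 2.704 / 9.553×10⁻⁶ = 283.1 kN, tensile.
σ_{cast iron} = P / A = 283100 / 1075 = 263.3 MPa.

σ ≈ 263 MPa (tensile)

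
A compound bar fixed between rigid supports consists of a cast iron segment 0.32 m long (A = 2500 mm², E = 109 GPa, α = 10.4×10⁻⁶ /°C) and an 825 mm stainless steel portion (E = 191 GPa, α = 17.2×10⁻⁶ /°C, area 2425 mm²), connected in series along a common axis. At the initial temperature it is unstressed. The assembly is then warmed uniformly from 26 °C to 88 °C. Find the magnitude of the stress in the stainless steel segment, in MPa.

If the supports were absent, the total length change would be Σ αᵢΔT Lᵢ = 10.4×10⁻⁶×62×320 + 17.2×10⁻⁶×62×825 = 1.086 mm.
The rigid supports impose zero overall length change; the single axial force P common to all segments must satisfy P Σ Lᵢ/(AᵢEᵢ) = δ_free.
Σ Lᵢ/(AᵢEᵢ) = 320/(2500×109×10³) + 825/(2425×191×10³) = 2.955×10⁻⁶ mm/N.
Hence P = δ_free / Σ(L/AE) = 1.086/2.955×10⁻⁶ = 367.5 kN (compressive).
σ_{stainless steel} = P / A = 367500 / 2425 = 151.5 MPa.

σ ≈ 152 MPa (compressive)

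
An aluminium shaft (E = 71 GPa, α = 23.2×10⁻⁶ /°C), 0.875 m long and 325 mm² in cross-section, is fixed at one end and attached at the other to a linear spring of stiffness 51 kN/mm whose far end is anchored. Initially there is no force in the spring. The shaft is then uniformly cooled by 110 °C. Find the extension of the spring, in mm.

δ ≈ 0.761 mm

If the spring were absent the shaft would shorten by αΔT L = 23.2×10⁻⁶ × 110 × 875 = 2.233 mm.
With a force P in the spring, the elastic change of the shaft is PL/(AE) and that of the spring is P/k; compatibility requires their sum to equal δ_free.
So P = δ_free / [L/(AE) + 1/k] = 2.233 / [ 875/(325×71×10³) + 1/(51×10³) ].
P = 2.233 / 5.753×10⁻⁵ = 38820 N.
Spring extension = P/k = 38820/(51×10³) = 0.7611 mm.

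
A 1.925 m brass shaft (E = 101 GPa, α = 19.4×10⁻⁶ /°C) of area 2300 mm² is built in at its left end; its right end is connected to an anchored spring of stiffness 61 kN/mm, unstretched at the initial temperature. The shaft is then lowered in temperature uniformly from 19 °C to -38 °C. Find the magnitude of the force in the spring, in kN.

The unrestrained thermal change is αΔT L = 19.4×10⁻⁶ × 57 × 1925 = 2.129 mm.
Let P be the tensile force in the spring. The shaft extends elastically by PL/(AE) and the spring stretches by P/k; together these equal δ_free.
So P = δ_free / [L/(AE) + 1/k] = 2.129 / [ 1925/(2300×101×10³) + 1/(61×10³) ].
P = 2.129 / 2.468×10⁻⁵ = 86250 N.

P ≈ 86.3 kN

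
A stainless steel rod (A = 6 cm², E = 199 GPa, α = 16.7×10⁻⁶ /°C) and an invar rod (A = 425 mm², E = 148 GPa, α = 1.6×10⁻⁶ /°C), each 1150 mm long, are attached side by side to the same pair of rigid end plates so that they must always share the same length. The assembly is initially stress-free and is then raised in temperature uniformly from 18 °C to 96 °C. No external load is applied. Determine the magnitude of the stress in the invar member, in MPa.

σ ≈ 114 MPa (tensile)

The stainless steel has the larger α, so on heating it would change length more than the invar if both were free. The rigid plates force a common final length, so the stainless steel is put into compression and the invar into tension, with equal and opposite forces P (no external load).
Setting the final lengths equal and cancelling L: (α₁ − α₂)ΔT = P/(A₁E₁) + P/(A₂E₂).
|α₁ − α₂|·ΔT = 15.1×10⁻⁶ × 78 = 0.001178.
1/(A₁E₁) + 1/(A₂E₂) = 1/(600×199×10³) + 1/(425×148×10³) = 2.427×10⁻⁸ N⁻¹.
P = 0.001178 / 2.427×10⁻⁸ = 48520 N = 48.52 kN.
σ_{invar} = P/A₂ = 48520/425 = 114.2 MPa, tensile.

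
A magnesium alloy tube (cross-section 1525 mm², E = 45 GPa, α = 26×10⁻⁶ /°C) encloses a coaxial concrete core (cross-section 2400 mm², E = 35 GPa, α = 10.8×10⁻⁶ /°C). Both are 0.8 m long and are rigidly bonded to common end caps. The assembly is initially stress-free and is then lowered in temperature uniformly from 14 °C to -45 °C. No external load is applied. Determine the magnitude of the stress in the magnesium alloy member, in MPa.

The magnesium alloy has the larger α, so on cooling it would change length more than the concrete if both were free. The rigid plates force a common final length, so the magnesium alloy is put into tension and the concrete into compression, with equal and opposite forces P (no external load).
Setting the final lengths equal and cancelling L: (α₁ − α₂)ΔT = P/(A₁E₁) + P/(A₂E₂).
|α₁ − α₂|·ΔT = 15.2×10⁻⁶ × 59 = 0.0008968.
1/(A₁E₁) + 1/(A₂E₂) = 1/(1525×45×10³) + 1/(2400×35×10³) = 2.648×10⁻⁸ N⁻¹.
So P = 0.0008968 / 2.648×10⁻⁸ = 33.87 kN.
σ_{magnesium alloy} = P/A₁ = 33870/1525 = 22.21 MPa, tensile.

σ ≈ 22.2 MPa (tensile)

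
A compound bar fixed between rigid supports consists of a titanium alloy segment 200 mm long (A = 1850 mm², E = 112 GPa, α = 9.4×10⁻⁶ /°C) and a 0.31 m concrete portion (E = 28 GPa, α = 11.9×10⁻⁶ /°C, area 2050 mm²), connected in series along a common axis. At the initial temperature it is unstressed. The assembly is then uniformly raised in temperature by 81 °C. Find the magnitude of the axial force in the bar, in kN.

P ≈ 70.9 kN (compressive)

Free thermal expansion of the whole bar: Σ αᵢΔT Lᵢ = 9.4×10⁻⁶×81×200 + 11.9×10⁻⁶×81×310 = 0.4511 mm.
Since the ends are fixed, an axial force P builds up, equal in every segment, with P · Σ Lᵢ/(AᵢEᵢ) = δ_free.
Σ Lᵢ/(AᵢEᵢ) = 200/(1850×112×10³) + 310/(2050×28×10³) = 6.366×10⁻⁶ mm/N.
Hence P = δ_free / Σ(L/AE) = 0.4511/6.366×10⁻⁶ = 70.86 kN (compressive).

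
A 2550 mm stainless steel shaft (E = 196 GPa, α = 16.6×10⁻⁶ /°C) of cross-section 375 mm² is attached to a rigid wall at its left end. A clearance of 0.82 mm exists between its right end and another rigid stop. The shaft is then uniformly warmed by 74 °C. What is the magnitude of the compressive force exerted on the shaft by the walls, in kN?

Free thermal elongation = αΔT L = 16.6×10⁻⁶ × 74 × 2550 = 3.132 mm.
After closing the 0.82 mm clearance, 3.132 − 0.82 = 2.312 mm of expansion remains to be suppressed by the wall.
That suppressed elongation corresponds to σ = E·Δ/L = 196×10³ × 2.312/2550 = 177.7 MPa.
Force on the wall = σA = 177.7 × 375 mm² = 66.65 kN.

P ≈ 66.7 kN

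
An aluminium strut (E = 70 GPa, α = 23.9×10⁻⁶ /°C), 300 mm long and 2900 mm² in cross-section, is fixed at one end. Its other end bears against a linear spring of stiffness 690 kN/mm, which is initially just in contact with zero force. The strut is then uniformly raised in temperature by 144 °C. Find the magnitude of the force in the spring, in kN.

P ≈ 353 kN

If the spring were absent the strut would lengthen by αΔT L = 23.9×10⁻⁶ × 144 × 300 = 1.032 mm.
Let P be the compressive force at the spring. The strut shortens elastically by PL/(AE) and the spring compresses by P/k; together these equal δ_free.
P [ L/(AE) + 1/k ] = δ_free → P [ 300/(2900×70×10³) + 1/(690×10³) ] = 1.032.
P = 1.032 / 2.927×10⁻⁶ = 352700 N.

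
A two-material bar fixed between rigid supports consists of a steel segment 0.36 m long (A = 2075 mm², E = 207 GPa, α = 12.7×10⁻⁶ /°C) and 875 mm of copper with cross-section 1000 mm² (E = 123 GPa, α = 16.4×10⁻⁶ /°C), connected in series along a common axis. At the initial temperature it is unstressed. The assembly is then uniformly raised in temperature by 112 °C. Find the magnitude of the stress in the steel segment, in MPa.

σ ≈ 128 MPa (compressive)

With the walls removed the bar would change length by δ_free = Σ αᵢΔT Lᵢ = 12.7×10⁻⁶×112×360 + 16.4×10⁻⁶×112×875 = 2.119 mm.
Since the ends are fixed, an axial force P builds up, equal in every segment, with P · Σ Lᵢ/(AᵢEᵢ) = δ_free.
Σ Lᵢ/(AᵢEᵢ) = 360/(2075×207×10³) + 875/(1000×123×10³) = 7.952×10⁻⁶ mm/N.
P = 2.119 / 7.952×10⁻⁶ = 266500 N = 266.5 kN, compressive.
σ_{steel} = P / A = 266500 / 2075 = 128.4 MPa.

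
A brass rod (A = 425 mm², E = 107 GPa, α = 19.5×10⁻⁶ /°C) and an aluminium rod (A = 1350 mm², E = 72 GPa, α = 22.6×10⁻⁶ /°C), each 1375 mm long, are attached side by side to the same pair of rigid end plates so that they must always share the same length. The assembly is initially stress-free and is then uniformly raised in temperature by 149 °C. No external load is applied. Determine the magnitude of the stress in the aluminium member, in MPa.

Both members must finish at the same length. With the larger α, the aluminium tends to over-expand; the plates restrain it, putting the aluminium in compression and the brass in tension. With no external load the two internal forces are equal and opposite, magnitude P.
Equating the net (thermal + elastic) strains gives |α₁ − α₂|·ΔT = P·[1/(A₁E₁) + 1/(A₂E₂)].
|α₁ − α₂|·ΔT = 3.1×10⁻⁶ × 149 = 0.0004619.
1/(A₁E₁) + 1/(A₂E₂) = 1/(425×107×10³) + 1/(1350×72×10³) = 3.228×10⁻⁸ N⁻¹.
P = 0.0004619 / 3.228×10⁻⁸ = 14310 N = 14.31 kN.
σ_{aluminium} = P/A₂ = 14310/1350 = 10.6 MPa, compressive.

σ ≈ 10.6 MPa (compressive)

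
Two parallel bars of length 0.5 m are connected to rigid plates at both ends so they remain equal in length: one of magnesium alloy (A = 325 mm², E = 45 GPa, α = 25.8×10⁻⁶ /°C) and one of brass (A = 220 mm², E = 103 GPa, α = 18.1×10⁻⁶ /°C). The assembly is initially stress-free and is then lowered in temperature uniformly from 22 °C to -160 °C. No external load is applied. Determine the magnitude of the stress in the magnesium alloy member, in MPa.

Both members must finish at the same length. With the larger α, the magnesium alloy tends to over-contract; the plates restrain it, putting the magnesium alloy in tension and the brass in compression. With no external load the two internal forces are equal and opposite, magnitude P.
Setting the final lengths equal and cancelling L: (α₁ − α₂)ΔT = P/(A₁E₁) + P/(A₂E₂).
|α₁ − α₂|·ΔT = 7.7×10⁻⁶ × 182 = 0.001401.
1/(A₁E₁) + 1/(A₂E₂) = 1/(325×45×10³) + 1/(220×103×10³) = 1.125×10⁻⁷ N⁻¹.
P = 0.001401 / 1.125×10⁻⁷ = 12460 N = 12.46 kN.
σ_{magnesium alloy} = P/A₁ = 12460/325 = 38.33 MPa, tensile.

σ ≈ 38.3 MPa (tensile)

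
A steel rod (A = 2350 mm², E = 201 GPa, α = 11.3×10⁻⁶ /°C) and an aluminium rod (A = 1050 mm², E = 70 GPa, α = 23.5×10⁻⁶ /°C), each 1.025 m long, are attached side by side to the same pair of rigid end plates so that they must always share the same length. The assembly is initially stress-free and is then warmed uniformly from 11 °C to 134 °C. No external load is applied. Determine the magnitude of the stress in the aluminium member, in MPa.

σ ≈ 90.9 MPa (compressive)

Equilibrium of a rigid end plate with no external load gives equal and opposite internal forces ±P in the two members. Since α_{aluminium} > α_{steel}, heating drives the aluminium into compression and the steel into tension.
Setting the final lengths equal and cancelling L: (α₁ − α₂)ΔT = P/(A₁E₁) + P/(A₂E₂).
|α₁ − α₂|·ΔT = 12.2×10⁻⁶ × 123 = 0.001501.
1/(A₁E₁) + 1/(A₂E₂) = 1/(2350×201×10³) + 1/(1050×70×10³) = 1.572×10⁻⁸ N⁻¹.
P = 0.001501 / 1.572×10⁻⁸ = 95440 N = 95.44 kN.
σ_{aluminium} = P/A₂ = 95440/1050 = 90.9 MPa, compressive.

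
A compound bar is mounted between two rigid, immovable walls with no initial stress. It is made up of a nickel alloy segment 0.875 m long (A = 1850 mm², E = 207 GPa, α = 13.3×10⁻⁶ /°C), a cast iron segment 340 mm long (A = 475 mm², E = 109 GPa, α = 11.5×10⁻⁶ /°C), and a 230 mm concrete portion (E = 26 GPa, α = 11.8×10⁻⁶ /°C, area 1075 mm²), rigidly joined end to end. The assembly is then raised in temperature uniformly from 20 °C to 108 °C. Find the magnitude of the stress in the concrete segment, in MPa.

σ ≈ 87.5 MPa (compressive)

If the supports were absent, the total length change would be Σ αᵢΔT Lᵢ = 13.3×10⁻⁶×88×875 + 11.5×10⁻⁶×88×340 + 11.8×10⁻⁶×88×230 = 1.607 mm.
The walls prevent any net length change, so an axial force P (same in every segment) develops. Compatibility: P · Σ Lᵢ/(AᵢEᵢ) = δ_free.
Σ Lᵢ/(AᵢEᵢ) = 875/(1850×207×10³) + 340/(475×109×10³) + 230/(1075×26×10³) = 1.708×10⁻⁵ mm/N.
Hence P = δ_free / Σ(L/AE) = 1.607/1.708×10⁻⁵ = 94.08 kN (compressive).
σ_{concrete} = P / A = 94080 / 1075 = 87.52 MPa.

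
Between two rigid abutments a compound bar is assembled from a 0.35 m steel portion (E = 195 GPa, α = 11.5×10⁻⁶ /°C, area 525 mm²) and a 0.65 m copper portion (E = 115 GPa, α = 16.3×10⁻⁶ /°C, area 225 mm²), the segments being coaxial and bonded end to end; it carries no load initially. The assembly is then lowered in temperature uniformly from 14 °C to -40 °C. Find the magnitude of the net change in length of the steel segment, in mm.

|ΔL| ≈ 0.123 mm

Free thermal contraction of the whole bar: Σ αᵢΔT Lᵢ = 11.5×10⁻⁶×54×350 + 16.3×10⁻⁶×54×650 = 0.7895 mm.
The rigid supports impose zero overall length change; the single axial force P common to all segments must satisfy P Σ Lᵢ/(AᵢEᵢ) = δ_free.
The series flexibility is Σ Lᵢ/(AᵢEᵢ) = 350/(525×195×10³) + 650/(225×115×10³) = 2.854×10⁻⁵ mm/N.
P = 0.7895 / 2.854×10⁻⁵ = 27660 N = 27.66 kN, tensile.
For the steel segment, free thermal change = 11.5×10⁻⁶×54×350 = 0.2174 mm and elastic change from P = 27660×350/(525×195×10³) = 0.09457 mm; these oppose, so the net change is 0.123 mm (segment shortens).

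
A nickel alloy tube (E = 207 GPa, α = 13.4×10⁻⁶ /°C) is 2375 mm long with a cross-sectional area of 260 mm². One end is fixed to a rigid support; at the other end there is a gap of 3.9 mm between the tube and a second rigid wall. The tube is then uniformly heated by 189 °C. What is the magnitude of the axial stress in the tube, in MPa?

σ ≈ 184 MPa (compressive)

Free thermal elongation = αΔT L = 13.4×10⁻⁶ × 189 × 2375 = 6.015 mm.
The gap closes (δ_free > 3.9 mm) and the wall then resists a further 6.015 − 3.9 = 2.115 mm of expansion.
So σ = E(δ_free − g)/L = 207×10³ × 2.115/2375 = 184.3 MPa.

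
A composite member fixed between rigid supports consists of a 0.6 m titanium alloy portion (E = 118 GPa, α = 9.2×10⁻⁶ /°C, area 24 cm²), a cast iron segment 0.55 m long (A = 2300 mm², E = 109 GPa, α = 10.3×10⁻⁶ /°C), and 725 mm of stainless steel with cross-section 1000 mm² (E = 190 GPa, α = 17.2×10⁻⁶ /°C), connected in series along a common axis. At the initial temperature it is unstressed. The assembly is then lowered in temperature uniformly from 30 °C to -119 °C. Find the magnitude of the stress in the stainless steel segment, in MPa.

σ ≈ 434 MPa (tensile)

Free thermal contraction of the whole bar: Σ αᵢΔT Lᵢ = 9.2×10⁻⁶×149×600 + 10.3×10⁻⁶×149×550 + 17.2×10⁻⁶×149×725 = 3.525 mm.
The walls prevent any net length change, so an axial force P (same in every segment) develops. Compatibility: P · Σ Lᵢ/(AᵢEᵢ) = δ_free.
Σ Lᵢ/(AᵢEᵢ) = 600/(2400×118×10³) + 550/(2300×109×10³) + 725/(1000×190×10³) = 8.128×10⁻⁶ mm/N.
So P = 3.525 / 8.128×10⁻⁶ = 433.6 kN, tensile.
σ_{stainless steel} = P / A = 433600 / 1000 = 433.6 MPa.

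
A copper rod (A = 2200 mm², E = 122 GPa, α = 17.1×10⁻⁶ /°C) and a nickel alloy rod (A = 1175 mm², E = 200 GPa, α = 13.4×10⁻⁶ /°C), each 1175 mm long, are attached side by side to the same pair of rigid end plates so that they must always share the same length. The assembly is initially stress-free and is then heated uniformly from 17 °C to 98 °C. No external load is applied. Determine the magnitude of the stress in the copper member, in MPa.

The copper has the larger α, so on heating it would change length more than the nickel alloy if both were free. The rigid plates force a common final length, so the copper is put into compression and the nickel alloy into tension, with equal and opposite forces P (no external load).
Compatibility of the two members (thermal + elastic change equal): (α₁ − α₂)ΔT = P·[1/(A₁E₁) + 1/(A₂E₂)].
|α₁ − α₂|·ΔT = 3.7×10⁻⁶ × 81 = 0.0002997.
1/(A₁E₁) + 1/(A₂E₂) = 1/(2200×122×10³) + 1/(1175×200×10³) = 7.981×10⁻⁹ N⁻¹.
So P = 0.0002997 / 7.981×10⁻⁹ = 37.55 kN.
σ_{copper} = P/A₁ = 37550/2200 = 17.07 MPa, compressive.

σ ≈ 17.1 MPa (compressive)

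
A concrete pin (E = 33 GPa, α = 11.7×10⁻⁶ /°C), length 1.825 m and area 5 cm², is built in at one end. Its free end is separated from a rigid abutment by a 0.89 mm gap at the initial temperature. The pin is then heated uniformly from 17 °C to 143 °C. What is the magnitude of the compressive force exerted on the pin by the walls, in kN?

P ≈ 16.3 kN

Unrestrained expansion: δ_free = αΔT L = 11.7×10⁻⁶ × 126 × 1825 = 2.69 mm.
This exceeds the 0.89 mm gap, so the wall pushes back. The portion of expansion that must be recovered elastically is δ_free − gap = 2.69 − 0.89 = 1.8 mm.
So σ = E(δ_free − g)/L = 33×10³ × 1.8/1825 = 32.56 MPa.
P = σA = 32.56 × 500 = 16.28 kN.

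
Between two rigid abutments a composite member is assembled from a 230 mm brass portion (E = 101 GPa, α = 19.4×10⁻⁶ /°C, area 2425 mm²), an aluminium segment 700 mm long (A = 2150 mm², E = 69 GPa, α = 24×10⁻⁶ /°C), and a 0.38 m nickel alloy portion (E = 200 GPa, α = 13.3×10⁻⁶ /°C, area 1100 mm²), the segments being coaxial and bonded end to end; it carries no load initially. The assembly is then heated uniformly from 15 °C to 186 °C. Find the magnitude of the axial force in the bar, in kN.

P ≈ 609 kN (compressive)

With the walls removed the bar would change length by δ_free = Σ αᵢΔT Lᵢ = 19.4×10⁻⁶×171×230 + 24×10⁻⁶×171×700 + 13.3×10⁻⁶×171×380 = 4.5 mm.
The walls prevent any net length change, so an axial force P (same in every segment) develops. Compatibility: P · Σ Lᵢ/(AᵢEᵢ) = δ_free.
Σ Lᵢ/(AᵢEᵢ) = 230/(2425×101×10³) + 700/(2150×69×10³) + 380/(1100×200×10³) = 7.385×10⁻⁶ mm/N.
So P = 4.5 / 7.385×10⁻⁶ = 609.4 kN, compressive.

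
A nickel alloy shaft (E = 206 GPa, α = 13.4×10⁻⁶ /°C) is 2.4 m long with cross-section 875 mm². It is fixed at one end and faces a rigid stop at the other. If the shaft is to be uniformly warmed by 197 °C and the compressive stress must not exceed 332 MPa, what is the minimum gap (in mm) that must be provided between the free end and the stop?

g ≈ 2.47 mm

Free expansion if unrestrained: δ_free = αΔT L = 13.4×10⁻⁶ × 197 × 2400 = 6.336 mm.
At the allowable stress the elastic shortening the wall may impose is σL/E = 332 × 2400 / (206×10³) = 3.868 mm.
The gap must absorb the remainder: g_min = 6.336 − 3.868 = 2.468 mm.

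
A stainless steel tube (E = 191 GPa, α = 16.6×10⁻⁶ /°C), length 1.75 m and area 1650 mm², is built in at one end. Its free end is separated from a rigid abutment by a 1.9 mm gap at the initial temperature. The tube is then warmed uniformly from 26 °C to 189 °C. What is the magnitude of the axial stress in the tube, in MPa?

Free thermal elongation = αΔT L = 16.6×10⁻⁶ × 163 × 1750 = 4.735 mm.
After closing the 1.9 mm clearance, 4.735 − 1.9 = 2.835 mm of expansion remains to be suppressed by the wall.
So σ = E(δ_free − g)/L = 191×10³ × 2.835/1750 = 309.4 MPa.

σ ≈ 309 MPa (compressive)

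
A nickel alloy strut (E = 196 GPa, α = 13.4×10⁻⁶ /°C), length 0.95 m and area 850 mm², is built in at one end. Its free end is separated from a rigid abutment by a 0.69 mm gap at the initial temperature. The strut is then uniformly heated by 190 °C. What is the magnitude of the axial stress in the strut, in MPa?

σ ≈ 357 MPa (compressive)

Free thermal elongation = αΔT L = 13.4×10⁻⁶ × 190 × 950 = 2.419 mm.
This exceeds the 0.69 mm gap, so the wall pushes back. The portion of expansion that must be recovered elastically is δ_free − gap = 2.419 − 0.69 = 1.729 mm.
Compatibility: PL/(AE) = 1.729 mm, so σ = P/A = E × (1.729/950) = 356.7 MPa.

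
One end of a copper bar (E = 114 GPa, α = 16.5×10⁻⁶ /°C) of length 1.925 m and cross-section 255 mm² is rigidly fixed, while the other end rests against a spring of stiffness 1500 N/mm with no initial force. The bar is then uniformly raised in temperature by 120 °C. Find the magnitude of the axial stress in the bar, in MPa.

σ ≈ 20.4 MPa (compressive)

If the spring were absent the bar would lengthen by αΔT L = 16.5×10⁻⁶ × 120 × 1925 = 3.811 mm.
With a force P in the spring, the elastic change of the bar is PL/(AE) and that of the spring is P/k; compatibility requires their sum to equal δ_free.
So P = δ_free / [L/(AE) + 1/k] = 3.811 / [ 1925/(255×114×10³) + 1/(1500) ].
P = 3.811 / 0.0007329 = 5201 N.
σ = P/A = 5201/255 = 20.39 MPa.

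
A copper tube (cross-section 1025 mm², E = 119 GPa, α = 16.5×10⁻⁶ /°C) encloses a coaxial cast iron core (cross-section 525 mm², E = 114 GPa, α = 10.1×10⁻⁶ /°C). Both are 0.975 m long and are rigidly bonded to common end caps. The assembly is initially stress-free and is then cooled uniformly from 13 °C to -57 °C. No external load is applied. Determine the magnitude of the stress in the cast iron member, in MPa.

Both members must finish at the same length. With the larger α, the copper tends to over-contract; the plates restrain it, putting the copper in tension and the cast iron in compression. With no external load the two internal forces are equal and opposite, magnitude P.
Setting the final lengths equal and cancelling L: (α₁ − α₂)ΔT = P/(A₁E₁) + P/(A₂E₂).
|α₁ − α₂|·ΔT = 6.4×10⁻⁶ × 70 = 0.000448.
1/(A₁E₁) + 1/(A₂E₂) = 1/(1025×119×10³) + 1/(525×114×10³) = 2.491×10⁻⁸ N⁻¹.
P = 0.000448 / 2.491×10⁻⁸ = 17990 N = 17.99 kN.
σ_{cast iron} = P/A₂ = 17990/525 = 34.26 MPa, compressive.

σ ≈ 34.3 MPa (compressive)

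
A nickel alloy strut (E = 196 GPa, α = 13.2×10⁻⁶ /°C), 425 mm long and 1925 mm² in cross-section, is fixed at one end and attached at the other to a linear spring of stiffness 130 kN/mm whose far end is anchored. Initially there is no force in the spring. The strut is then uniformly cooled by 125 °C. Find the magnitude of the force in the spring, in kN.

If the spring were absent the strut would shorten by αΔT L = 13.2×10⁻⁶ × 125 × 425 = 0.7012 mm.
Let P be the tensile force in the spring. The strut extends elastically by PL/(AE) and the spring stretches by P/k; together these equal δ_free.
P [ L/(AE) + 1/k ] = δ_free → P [ 425/(1925×196×10³) + 1/(130×10³) ] = 0.7012.
P = 0.7012 / 8.819×10⁻⁶ = 79520 N.

P ≈ 79.5 kN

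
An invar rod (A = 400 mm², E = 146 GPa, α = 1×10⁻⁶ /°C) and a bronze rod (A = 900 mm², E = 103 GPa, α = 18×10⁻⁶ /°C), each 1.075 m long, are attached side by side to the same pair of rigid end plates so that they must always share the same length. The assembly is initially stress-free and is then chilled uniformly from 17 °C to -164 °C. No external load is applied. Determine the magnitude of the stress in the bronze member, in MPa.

The bronze has the larger α, so on cooling it would change length more than the invar if both were free. The rigid plates force a common final length, so the bronze is put into tension and the invar into compression, with equal and opposite forces P (no external load).
Setting the final lengths equal and cancelling L: (α₁ − α₂)ΔT = P/(A₁E₁) + P/(A₂E₂).
|α₁ − α₂|·ΔT = 17×10⁻⁶ × 181 = 0.003077.
1/(A₁E₁) + 1/(A₂E₂) = 1/(400×146×10³) + 1/(900×103×10³) = 2.791×10⁻⁸ N⁻¹.
So P = 0.003077 / 2.791×10⁻⁸ = 110.2 kN.
σ_{bronze} = P/A₂ = 110200/900 = 122.5 MPa, tensile.

σ ≈ 122 MPa (tensile)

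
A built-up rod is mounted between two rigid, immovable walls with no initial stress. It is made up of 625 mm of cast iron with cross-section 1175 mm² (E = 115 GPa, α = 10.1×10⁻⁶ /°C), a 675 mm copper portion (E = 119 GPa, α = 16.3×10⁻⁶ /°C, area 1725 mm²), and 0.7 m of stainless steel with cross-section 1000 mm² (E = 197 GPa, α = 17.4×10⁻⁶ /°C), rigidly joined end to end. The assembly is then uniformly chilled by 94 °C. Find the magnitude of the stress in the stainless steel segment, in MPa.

Free thermal contraction of the whole bar: Σ αᵢΔT Lᵢ = 10.1×10⁻⁶×94×625 + 16.3×10⁻⁶×94×675 + 17.4×10⁻⁶×94×700 = 2.773 mm.
The rigid supports impose zero overall length change; the single axial force P common to all segments must satisfy P Σ Lᵢ/(AᵢEᵢ) = δ_free.
Σ Lᵢ/(AᵢEᵢ) = 625/(1175×115×10³) + 675/(1725×119×10³) + 700/(1000×197×10³) = 1.147×10⁻⁵ mm/N.
So P = 2.773 / 1.147×10⁻⁵ = 241.8 kN, tensile.
σ_{stainless steel} = P / A = 241800 / 1000 = 241.8 MPa.

σ ≈ 242 MPa (tensile)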